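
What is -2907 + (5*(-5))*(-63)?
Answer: -1332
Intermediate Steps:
-2907 + (5*(-5))*(-63) = -2907 - 25*(-63) = -2907 + 1575 = -1332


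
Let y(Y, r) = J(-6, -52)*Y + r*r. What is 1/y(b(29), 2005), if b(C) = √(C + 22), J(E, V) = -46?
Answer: 4020025/16160600892709 + 46*√51/16160600892709 ≈ 2.4877e-7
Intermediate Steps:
b(C) = √(22 + C)
y(Y, r) = r² - 46*Y (y(Y, r) = -46*Y + r*r = -46*Y + r² = r² - 46*Y)
1/y(b(29), 2005) = 1/(2005² - 46*√(22 + 29)) = 1/(4020025 - 46*√51)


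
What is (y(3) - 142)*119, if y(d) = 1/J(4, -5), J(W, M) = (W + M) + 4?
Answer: -50575/3 ≈ -16858.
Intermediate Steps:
J(W, M) = 4 + M + W (J(W, M) = (M + W) + 4 = 4 + M + W)
y(d) = ⅓ (y(d) = 1/(4 - 5 + 4) = 1/3 = ⅓)
(y(3) - 142)*119 = (⅓ - 142)*119 = -425/3*119 = -50575/3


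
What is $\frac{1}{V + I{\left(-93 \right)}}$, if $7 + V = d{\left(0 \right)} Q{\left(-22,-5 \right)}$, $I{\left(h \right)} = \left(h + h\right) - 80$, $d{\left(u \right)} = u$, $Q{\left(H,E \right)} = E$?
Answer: $- \frac{1}{273} \approx -0.003663$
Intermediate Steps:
$I{\left(h \right)} = -80 + 2 h$ ($I{\left(h \right)} = 2 h - 80 = -80 + 2 h$)
$V = -7$ ($V = -7 + 0 \left(-5\right) = -7 + 0 = -7$)
$\frac{1}{V + I{\left(-93 \right)}} = \frac{1}{-7 + \left(-80 + 2 \left(-93\right)\right)} = \frac{1}{-7 - 266} = \frac{1}{-273} = - \frac{1}{273}$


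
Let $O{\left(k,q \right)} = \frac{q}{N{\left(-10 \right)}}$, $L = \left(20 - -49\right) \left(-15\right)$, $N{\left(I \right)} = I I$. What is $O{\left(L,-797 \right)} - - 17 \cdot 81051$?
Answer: $\frac{137785903}{100} \approx 1.3779 \cdot 10^{6}$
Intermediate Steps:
$N{\left(I \right)} = I^{2}$
$L = -1035$ ($L = \left(20 + 49\right) \left(-15\right) = 69 \left(-15\right) = -1035$)
$O{\left(k,q \right)} = \frac{q}{100}$ ($O{\left(k,q \right)} = \frac{q}{\left(-10\right)^{2}} = \frac{q}{100}$)
$O{\left(L,-797 \right)} - - 17 \cdot 81051 = \frac{1}{100} \left(-797\right) - - 17 \cdot 81051 = - \frac{797}{100} - \left(-1\right) 1377867 = - \frac{797}{100} - -1377867 = - \frac{797}{100} + 1377867 = \frac{137785903}{100}$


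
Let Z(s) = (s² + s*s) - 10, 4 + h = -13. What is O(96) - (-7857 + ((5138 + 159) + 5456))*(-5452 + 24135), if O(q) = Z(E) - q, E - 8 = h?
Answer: -54105912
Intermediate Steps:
h = -17 (h = -4 - 13 = -17)
E = -9 (E = 8 - 17 = -9)
Z(s) = -10 + 2*s² (Z(s) = (s² + s²) - 10 = 2*s² - 10 = -10 + 2*s²)
O(q) = 152 - q (O(q) = (-10 + 2*(-9)²) - q = (-10 + 2*81) - q = (-10 + 162) - q = 152 - q)
O(96) - (-7857 + ((5138 + 159) + 5456))*(-5452 + 24135) = (152 - 1*96) - (-7857 + ((5138 + 159) + 5456))*(-5452 + 24135) = (152 - 96) - (-7857 + (5297 + 5456))*18683 = 56 - (-7857 + 10753)*18683 = 56 - 2896*18683 = 56 - 1*54105968 = 56 - 54105968 = -54105912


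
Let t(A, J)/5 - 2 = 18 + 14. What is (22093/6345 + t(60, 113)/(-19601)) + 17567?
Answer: 128541804874/7315785 ≈ 17570.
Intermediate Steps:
t(A, J) = 170 (t(A, J) = 10 + 5*(18 + 14) = 10 + 5*32 = 10 + 160 = 170)
(22093/6345 + t(60, 113)/(-19601)) + 17567 = (22093/6345 + 170/(-19601)) + 17567 = (22093*(1/6345) + 170*(-1/19601)) + 17567 = (22093/6345 - 10/1153) + 17567 = 25409779/7315785 + 17567 = 128541804874/7315785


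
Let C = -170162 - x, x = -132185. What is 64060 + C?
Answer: 26083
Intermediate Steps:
C = -37977 (C = -170162 - 1*(-132185) = -170162 + 132185 = -37977)
64060 + C = 64060 - 37977 = 26083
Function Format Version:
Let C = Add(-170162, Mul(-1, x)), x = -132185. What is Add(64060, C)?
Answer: 26083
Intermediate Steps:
C = -37977 (C = Add(-170162, Mul(-1, -132185)) = Add(-170162, 132185) = -37977)
Add(64060, C) = Add(64060, -37977) = 26083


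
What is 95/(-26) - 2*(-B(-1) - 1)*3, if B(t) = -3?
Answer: -407/26 ≈ -15.654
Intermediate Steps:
95/(-26) - 2*(-B(-1) - 1)*3 = 95/(-26) - 2*(-1*(-3) - 1)*3 = -1/26*95 - 2*(3 - 1)*3 = -95/26 - 2*2*3 = -95/26 - 4*3 = -95/26 - 12 = -407/26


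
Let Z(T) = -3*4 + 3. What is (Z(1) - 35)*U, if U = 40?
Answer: -1760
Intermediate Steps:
Z(T) = -9 (Z(T) = -12 + 3 = -9)
(Z(1) - 35)*U = (-9 - 35)*40 = -44*40 = -1760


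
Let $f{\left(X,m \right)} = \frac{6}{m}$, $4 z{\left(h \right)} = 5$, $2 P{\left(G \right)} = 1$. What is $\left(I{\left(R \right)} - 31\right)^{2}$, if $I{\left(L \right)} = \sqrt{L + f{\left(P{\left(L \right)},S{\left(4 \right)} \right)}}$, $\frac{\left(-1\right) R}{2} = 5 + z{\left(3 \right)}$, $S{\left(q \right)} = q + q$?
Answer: $\frac{\left(62 - i \sqrt{47}\right)^{2}}{4} \approx 949.25 - 212.53 i$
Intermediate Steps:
$S{\left(q \right)} = 2 q$
$P{\left(G \right)} = \frac{1}{2}$ ($P{\left(G \right)} = \frac{1}{2} \cdot 1 = \frac{1}{2}$)
$z{\left(h \right)} = \frac{5}{4}$ ($z{\left(h \right)} = \frac{1}{4} \cdot 5 = \frac{5}{4}$)
$R = - \frac{25}{2}$ ($R = - 2 \left(5 + \frac{5}{4}\right) = \left(-2\right) \frac{25}{4} = - \frac{25}{2} \approx -12.5$)
$I{\left(L \right)} = \sqrt{\frac{3}{4} + L}$ ($I{\left(L \right)} = \sqrt{L + \frac{6}{2 \cdot 4}} = \sqrt{L + \frac{6}{8}} = \sqrt{L + 6 \cdot \frac{1}{8}} = \sqrt{L + \frac{3}{4}} = \sqrt{\frac{3}{4} + L}$)
$\left(I{\left(R \right)} - 31\right)^{2} = \left(\frac{\sqrt{3 + 4 \left(- \frac{25}{2}\right)}}{2} - 31\right)^{2} = \left(\frac{\sqrt{3 - 50}}{2} - 31\right)^{2} = \left(\frac{\sqrt{-47}}{2} - 31\right)^{2} = \left(\frac{i \sqrt{47}}{2} - 31\right)^{2} = \left(-31 + \frac{i \sqrt{47}}{2}\right)^{2}$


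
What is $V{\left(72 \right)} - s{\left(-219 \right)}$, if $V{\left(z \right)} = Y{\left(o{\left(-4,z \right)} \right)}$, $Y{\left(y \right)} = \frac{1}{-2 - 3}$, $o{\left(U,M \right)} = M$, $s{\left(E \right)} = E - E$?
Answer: $- \frac{1}{5} \approx -0.2$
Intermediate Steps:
$s{\left(E \right)} = 0$
$Y{\left(y \right)} = - \frac{1}{5}$ ($Y{\left(y \right)} = \frac{1}{-5} = - \frac{1}{5}$)
$V{\left(z \right)} = - \frac{1}{5}$
$V{\left(72 \right)} - s{\left(-219 \right)} = - \frac{1}{5} - 0 = - \frac{1}{5} + 0 = - \frac{1}{5}$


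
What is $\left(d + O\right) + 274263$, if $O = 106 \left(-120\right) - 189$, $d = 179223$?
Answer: $440577$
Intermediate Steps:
$O = -12909$ ($O = -12720 - 189 = -12909$)
$\left(d + O\right) + 274263 = \left(179223 - 12909\right) + 274263 = 166314 + 274263 = 440577$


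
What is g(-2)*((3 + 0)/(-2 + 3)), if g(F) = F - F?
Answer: 0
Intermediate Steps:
g(F) = 0
g(-2)*((3 + 0)/(-2 + 3)) = 0*((3 + 0)/(-2 + 3)) = 0*(3/1) = 0*(3*1) = 0*3 = 0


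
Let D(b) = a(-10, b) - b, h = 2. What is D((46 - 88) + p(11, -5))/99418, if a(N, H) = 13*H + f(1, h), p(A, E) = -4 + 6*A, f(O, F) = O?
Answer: 241/99418 ≈ 0.0024241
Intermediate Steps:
a(N, H) = 1 + 13*H (a(N, H) = 13*H + 1 = 1 + 13*H)
D(b) = 1 + 12*b (D(b) = (1 + 13*b) - b = 1 + 12*b)
D((46 - 88) + p(11, -5))/99418 = (1 + 12*((46 - 88) + (-4 + 6*11)))/99418 = (1 + 12*(-42 + (-4 + 66)))*(1/99418) = (1 + 12*(-42 + 62))*(1/99418) = (1 + 12*20)*(1/99418) = (1 + 240)*(1/99418) = 241*(1/99418) = 241/99418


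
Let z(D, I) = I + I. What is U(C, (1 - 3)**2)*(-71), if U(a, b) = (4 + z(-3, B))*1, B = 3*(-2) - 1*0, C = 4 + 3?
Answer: 568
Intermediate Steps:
C = 7
B = -6 (B = -6 + 0 = -6)
z(D, I) = 2*I
U(a, b) = -8 (U(a, b) = (4 + 2*(-6))*1 = (4 - 12)*1 = -8*1 = -8)
U(C, (1 - 3)**2)*(-71) = -8*(-71) = 568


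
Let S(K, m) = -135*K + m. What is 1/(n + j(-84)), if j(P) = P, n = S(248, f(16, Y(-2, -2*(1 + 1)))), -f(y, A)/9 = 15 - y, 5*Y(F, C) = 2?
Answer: -1/33555 ≈ -2.9802e-5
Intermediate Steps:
Y(F, C) = ⅖ (Y(F, C) = (⅕)*2 = ⅖)
f(y, A) = -135 + 9*y (f(y, A) = -9*(15 - y) = -135 + 9*y)
S(K, m) = m - 135*K
n = -33471 (n = (-135 + 9*16) - 135*248 = (-135 + 144) - 33480 = 9 - 33480 = -33471)
1/(n + j(-84)) = 1/(-33471 - 84) = 1/(-33555) = -1/33555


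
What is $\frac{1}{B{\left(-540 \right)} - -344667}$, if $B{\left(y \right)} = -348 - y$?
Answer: $\frac{1}{344859} \approx 2.8997 \cdot 10^{-6}$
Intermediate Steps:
$\frac{1}{B{\left(-540 \right)} - -344667} = \frac{1}{\left(-348 - -540\right) - -344667} = \frac{1}{\left(-348 + 540\right) + 344667} = \frac{1}{192 + 344667} = \frac{1}{344859}$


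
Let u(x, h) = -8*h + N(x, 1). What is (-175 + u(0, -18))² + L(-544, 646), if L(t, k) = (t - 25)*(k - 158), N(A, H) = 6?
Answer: -277047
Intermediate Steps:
L(t, k) = (-158 + k)*(-25 + t) (L(t, k) = (-25 + t)*(-158 + k) = (-158 + k)*(-25 + t))
u(x, h) = 6 - 8*h (u(x, h) = -8*h + 6 = 6 - 8*h)
(-175 + u(0, -18))² + L(-544, 646) = (-175 + (6 - 8*(-18)))² + (3950 - 158*(-544) - 25*646 + 646*(-544)) = (-175 + (6 + 144))² + (3950 + 85952 - 16150 - 351424) = (-175 + 150)² - 277672 = (-25)² - 277672 = 625 - 277672 = -277047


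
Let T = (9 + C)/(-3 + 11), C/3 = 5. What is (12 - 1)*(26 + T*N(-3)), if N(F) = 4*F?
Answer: -110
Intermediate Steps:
C = 15 (C = 3*5 = 15)
T = 3 (T = (9 + 15)/(-3 + 11) = 24/8 = 24*(1/8) = 3)
(12 - 1)*(26 + T*N(-3)) = (12 - 1)*(26 + 3*(4*(-3))) = 11*(26 + 3*(-12)) = 11*(26 - 36) = 11*(-10) = -110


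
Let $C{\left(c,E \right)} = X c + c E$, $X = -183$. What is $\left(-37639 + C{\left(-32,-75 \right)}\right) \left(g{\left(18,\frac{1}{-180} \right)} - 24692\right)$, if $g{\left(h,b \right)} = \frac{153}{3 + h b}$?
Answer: $\frac{20995270054}{29} \approx 7.2398 \cdot 10^{8}$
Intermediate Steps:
$C{\left(c,E \right)} = - 183 c + E c$ ($C{\left(c,E \right)} = - 183 c + c E = - 183 c + E c$)
$g{\left(h,b \right)} = \frac{153}{3 + b h}$
$\left(-37639 + C{\left(-32,-75 \right)}\right) \left(g{\left(18,\frac{1}{-180} \right)} - 24692\right) = \left(-37639 - 32 \left(-183 - 75\right)\right) \left(\frac{153}{3 + \frac{1}{-180} \cdot 18} - 24692\right) = \left(-37639 - -8256\right) \left(\frac{153}{3 - \frac{1}{10}} - 24692\right) = \left(-37639 + 8256\right) \left(\frac{153}{3 - \frac{1}{10}} - 24692\right) = - 29383 \left(\frac{153}{\frac{29}{10}} - 24692\right) = - 29383 \left(153 \cdot \frac{10}{29} - 24692\right) = - 29383 \left(\frac{1530}{29} - 24692\right) = \left(-29383\right) \left(- \frac{714538}{29}\right) = \frac{20995270054}{29}$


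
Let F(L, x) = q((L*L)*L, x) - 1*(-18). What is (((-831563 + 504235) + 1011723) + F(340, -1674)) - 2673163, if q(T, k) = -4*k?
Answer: -1982054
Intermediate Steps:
F(L, x) = 18 - 4*x (F(L, x) = -4*x - 1*(-18) = -4*x + 18 = 18 - 4*x)
(((-831563 + 504235) + 1011723) + F(340, -1674)) - 2673163 = (((-831563 + 504235) + 1011723) + (18 - 4*(-1674))) - 2673163 = ((-327328 + 1011723) + (18 + 6696)) - 2673163 = (684395 + 6714) - 2673163 = 691109 - 2673163 = -1982054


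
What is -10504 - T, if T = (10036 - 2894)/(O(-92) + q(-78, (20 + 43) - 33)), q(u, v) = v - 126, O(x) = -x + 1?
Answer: -24370/3 ≈ -8123.3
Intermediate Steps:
O(x) = 1 - x
q(u, v) = -126 + v
T = -7142/3 (T = (10036 - 2894)/((1 - 1*(-92)) + (-126 + ((20 + 43) - 33))) = 7142/((1 + 92) + (-126 + (63 - 33))) = 7142/(93 + (-126 + 30)) = 7142/(93 - 96) = 7142/(-3) = 7142*(-1/3) = -7142/3 ≈ -2380.7)
-10504 - T = -10504 - 1*(-7142/3) = -10504 + 7142/3 = -24370/3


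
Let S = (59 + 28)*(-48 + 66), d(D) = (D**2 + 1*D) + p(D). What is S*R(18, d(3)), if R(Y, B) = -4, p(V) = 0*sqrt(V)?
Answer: -6264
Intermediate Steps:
p(V) = 0
d(D) = D + D**2 (d(D) = (D**2 + 1*D) + 0 = (D**2 + D) + 0 = (D + D**2) + 0 = D + D**2)
S = 1566 (S = 87*18 = 1566)
S*R(18, d(3)) = 1566*(-4) = -6264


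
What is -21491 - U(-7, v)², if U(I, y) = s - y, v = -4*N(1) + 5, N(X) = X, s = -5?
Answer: -21527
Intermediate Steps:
v = 1 (v = -4*1 + 5 = -4 + 5 = 1)
U(I, y) = -5 - y
-21491 - U(-7, v)² = -21491 - (-5 - 1*1)² = -21491 - (-5 - 1)² = -21491 - 1*(-6)² = -21491 - 1*36 = -21491 - 36 = -21527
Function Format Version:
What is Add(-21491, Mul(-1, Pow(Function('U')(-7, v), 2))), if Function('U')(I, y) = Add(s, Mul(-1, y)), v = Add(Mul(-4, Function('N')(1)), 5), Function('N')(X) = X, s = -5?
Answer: -21527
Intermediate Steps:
v = 1 (v = Add(Mul(-4, 1), 5) = Add(-4, 5) = 1)
Function('U')(I, y) = Add(-5, Mul(-1, y))
Add(-21491, Mul(-1, Pow(Function('U')(-7, v), 2))) = Add(-21491, Mul(-1, Pow(Add(-5, Mul(-1, 1)), 2))) = Add(-21491, Mul(-1, Pow(Add(-5, -1), 2))) = Add(-21491, Mul(-1, Pow(-6, 2))) = Add(-21491, Mul(-1, 36)) = Add(-21491, -36) = -21527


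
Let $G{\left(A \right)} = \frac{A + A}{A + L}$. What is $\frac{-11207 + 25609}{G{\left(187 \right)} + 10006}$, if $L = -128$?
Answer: $\frac{424859}{295364} \approx 1.4384$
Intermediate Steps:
$G{\left(A \right)} = \frac{2 A}{-128 + A}$ ($G{\left(A \right)} = \frac{A + A}{A - 128} = \frac{2 A}{-128 + A}$)
$\frac{-11207 + 25609}{G{\left(187 \right)} + 10006} = \frac{-11207 + 25609}{2 \cdot 187 \frac{1}{-128 + 187} + 10006} = \frac{14402}{2 \cdot 187 \cdot \frac{1}{59} + 10006} = \frac{14402}{\frac{374}{59} + 10006} = \frac{14402}{\frac{590728}{59}} = 14402 \cdot \frac{59}{590728} = \frac{424859}{295364}$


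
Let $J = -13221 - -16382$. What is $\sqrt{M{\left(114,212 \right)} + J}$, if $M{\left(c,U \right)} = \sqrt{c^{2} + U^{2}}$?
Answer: $\sqrt{3161 + 2 \sqrt{14485}} \approx 58.324$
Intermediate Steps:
$M{\left(c,U \right)} = \sqrt{U^{2} + c^{2}}$
$J = 3161$ ($J = -13221 + 16382 = 3161$)
$\sqrt{M{\left(114,212 \right)} + J} = \sqrt{\sqrt{212^{2} + 114^{2}} + 3161} = \sqrt{\sqrt{44944 + 12996} + 3161} = \sqrt{\sqrt{57940} + 3161} = \sqrt{2 \sqrt{14485} + 3161} = \sqrt{3161 + 2 \sqrt{14485}}$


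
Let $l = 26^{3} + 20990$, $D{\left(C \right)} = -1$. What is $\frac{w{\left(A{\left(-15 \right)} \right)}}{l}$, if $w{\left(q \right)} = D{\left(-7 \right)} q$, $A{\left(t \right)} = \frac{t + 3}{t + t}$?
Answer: $- \frac{1}{96415} \approx -1.0372 \cdot 10^{-5}$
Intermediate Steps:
$A{\left(t \right)} = \frac{3 + t}{2 t}$
$w{\left(q \right)} = - q$
$l = 38566$ ($l = 17576 + 20990 = 38566$)
$\frac{w{\left(A{\left(-15 \right)} \right)}}{l} = \frac{\left(-1\right) \frac{3 - 15}{2 \left(-15\right)}}{38566} = - \frac{\left(-1\right) \left(-12\right)}{2 \cdot 15} \cdot \frac{1}{38566} = \left(-1\right) \frac{2}{5} \cdot \frac{1}{38566} = \left(- \frac{2}{5}\right) \frac{1}{38566} = - \frac{1}{96415}$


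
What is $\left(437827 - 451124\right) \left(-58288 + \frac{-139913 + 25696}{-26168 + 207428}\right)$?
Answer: $\frac{140488085198809}{181260} \approx 7.7506 \cdot 10^{8}$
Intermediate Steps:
$\left(437827 - 451124\right) \left(-58288 + \frac{-139913 + 25696}{-26168 + 207428}\right) = - 13297 \left(-58288 - \frac{114217}{181260}\right) = \left(-13297\right) \left(- \frac{10565397097}{181260}\right) = \frac{140488085198809}{181260}$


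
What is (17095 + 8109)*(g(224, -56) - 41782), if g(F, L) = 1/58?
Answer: -30539119710/29 ≈ -1.0531e+9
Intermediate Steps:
g(F, L) = 1/58
(17095 + 8109)*(g(224, -56) - 41782) = (17095 + 8109)*(1/58 - 41782) = 25204*(-2423355/58) = -30539119710/29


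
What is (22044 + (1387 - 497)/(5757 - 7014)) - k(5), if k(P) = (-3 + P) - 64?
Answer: 27786352/1257 ≈ 22105.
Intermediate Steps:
k(P) = -67 + P
(22044 + (1387 - 497)/(5757 - 7014)) - k(5) = (22044 + (1387 - 497)/(5757 - 7014)) - (-67 + 5) = (22044 + 890/(-1257)) - 1*(-62) = (22044 + 890*(-1/1257)) + 62 = (22044 - 890/1257) + 62 = 27708418/1257 + 62 = 27786352/1257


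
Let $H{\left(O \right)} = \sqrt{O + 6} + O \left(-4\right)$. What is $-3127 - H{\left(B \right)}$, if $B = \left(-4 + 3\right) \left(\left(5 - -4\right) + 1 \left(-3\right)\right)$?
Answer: $-3151$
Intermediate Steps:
$B = -6$ ($B = - (\left(5 + 4\right) - 3) = - (9 - 3) = \left(-1\right) 6 = -6$)
$H{\left(O \right)} = \sqrt{6 + O} - 4 O$
$-3127 - H{\left(B \right)} = -3127 - \left(\sqrt{6 - 6} - -24\right) = -3127 - \left(\sqrt{0} + 24\right) = -3127 - \left(0 + 24\right) = -3127 - 24 = -3151$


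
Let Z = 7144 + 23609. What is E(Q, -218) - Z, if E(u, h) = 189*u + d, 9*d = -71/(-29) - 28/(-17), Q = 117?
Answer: -12777887/1479 ≈ -8639.5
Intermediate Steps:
d = 673/1479 (d = (-71/(-29) - 28/(-17))/9 = (-71*(-1/29) - 28*(-1/17))/9 = (71/29 + 28/17)/9 = (⅑)*(2019/493) = 673/1479 ≈ 0.45504)
E(u, h) = 673/1479 + 189*u (E(u, h) = 189*u + 673/1479 = 673/1479 + 189*u)
Z = 30753
E(Q, -218) - Z = (673/1479 + 189*117) - 1*30753 = (673/1479 + 22113) - 30753 = 32705800/1479 - 30753 = -12777887/1479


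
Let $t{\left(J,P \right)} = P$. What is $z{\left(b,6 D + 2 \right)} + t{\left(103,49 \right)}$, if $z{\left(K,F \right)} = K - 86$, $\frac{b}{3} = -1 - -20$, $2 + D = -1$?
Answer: $20$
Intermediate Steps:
$D = -3$ ($D = -2 - 1 = -3$)
$b = 57$ ($b = 3 \left(-1 - -20\right) = 3 \left(-1 + 20\right) = 3 \cdot 19 = 57$)
$z{\left(K,F \right)} = -86 + K$
$z{\left(b,6 D + 2 \right)} + t{\left(103,49 \right)} = \left(-86 + 57\right) + 49 = -29 + 49 = 20$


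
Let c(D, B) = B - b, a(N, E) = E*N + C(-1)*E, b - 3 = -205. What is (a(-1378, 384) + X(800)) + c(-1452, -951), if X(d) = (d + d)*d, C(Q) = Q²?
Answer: 750483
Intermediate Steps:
b = -202 (b = 3 - 205 = -202)
a(N, E) = E + E*N (a(N, E) = E*N + (-1)²*E = E*N + 1*E = E*N + E = E + E*N)
c(D, B) = 202 + B (c(D, B) = B - 1*(-202) = B + 202 = 202 + B)
X(d) = 2*d² (X(d) = (2*d)*d = 2*d²)
(a(-1378, 384) + X(800)) + c(-1452, -951) = (384*(1 - 1378) + 2*800²) + (202 - 951) = (384*(-1377) + 2*640000) - 749 = (-528768 + 1280000) - 749 = 751232 - 749 = 750483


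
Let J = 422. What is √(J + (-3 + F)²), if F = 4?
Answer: 3*√47 ≈ 20.567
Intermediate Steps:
√(J + (-3 + F)²) = √(422 + (-3 + 4)²) = √(422 + 1²) = √(422 + 1) = √423 = 3*√47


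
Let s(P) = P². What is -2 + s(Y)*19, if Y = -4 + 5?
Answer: 17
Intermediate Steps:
Y = 1
-2 + s(Y)*19 = -2 + 1²*19 = -2 + 1*19 = -2 + 19 = 17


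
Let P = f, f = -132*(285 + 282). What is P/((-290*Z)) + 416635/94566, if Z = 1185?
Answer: 25042385909/5416267650 ≈ 4.6236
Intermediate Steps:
f = -74844 (f = -132*567 = -74844)
P = -74844
P/((-290*Z)) + 416635/94566 = -74844/((-290*1185)) + 416635/94566 = -74844/(-343650) + 416635*(1/94566) = -74844*(-1/343650) + 416635/94566 = 12474/57275 + 416635/94566 = 25042385909/5416267650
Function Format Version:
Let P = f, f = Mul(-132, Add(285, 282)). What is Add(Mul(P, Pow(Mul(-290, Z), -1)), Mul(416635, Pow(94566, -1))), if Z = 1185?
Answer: Rational(25042385909, 5416267650) ≈ 4.6236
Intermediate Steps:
f = -74844 (f = Mul(-132, 567) = -74844)
P = -74844
Add(Mul(P, Pow(Mul(-290, Z), -1)), Mul(416635, Pow(94566, -1))) = Add(Mul(-74844, Pow(Mul(-290, 1185), -1)), Mul(416635, Pow(94566, -1))) = Add(Mul(-74844, Pow(-343650, -1)), Mul(416635, Rational(1, 94566))) = Add(Mul(-74844, Rational(-1, 343650)), Rational(416635, 94566)) = Add(Rational(12474, 57275), Rational(416635, 94566)) = Rational(25042385909, 5416267650)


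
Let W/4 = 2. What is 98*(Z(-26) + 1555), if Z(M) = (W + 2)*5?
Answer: 157290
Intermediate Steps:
W = 8 (W = 4*2 = 8)
Z(M) = 50 (Z(M) = (8 + 2)*5 = 10*5 = 50)
98*(Z(-26) + 1555) = 98*(50 + 1555) = 98*1605 = 157290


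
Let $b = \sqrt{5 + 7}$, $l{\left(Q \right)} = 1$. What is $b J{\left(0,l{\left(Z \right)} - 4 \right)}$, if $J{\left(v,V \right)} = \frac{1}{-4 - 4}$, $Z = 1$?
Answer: $- \frac{\sqrt{3}}{4} \approx -0.43301$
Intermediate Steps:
$b = 2 \sqrt{3}$ ($b = \sqrt{12} = 2 \sqrt{3} \approx 3.4641$)
$J{\left(v,V \right)} = - \frac{1}{8}$ ($J{\left(v,V \right)} = \frac{1}{-8} = - \frac{1}{8}$)
$b J{\left(0,l{\left(Z \right)} - 4 \right)} = 2 \sqrt{3} \left(- \frac{1}{8}\right) = - \frac{\sqrt{3}}{4}$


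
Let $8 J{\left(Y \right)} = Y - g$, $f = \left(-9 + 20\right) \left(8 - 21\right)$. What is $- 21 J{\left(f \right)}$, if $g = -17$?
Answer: $\frac{1323}{4} \approx 330.75$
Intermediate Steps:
$f = -143$ ($f = 11 \left(-13\right) = -143$)
$J{\left(Y \right)} = \frac{17}{8} + \frac{Y}{8}$ ($J{\left(Y \right)} = \frac{Y - -17}{8} = \frac{Y + 17}{8} = \frac{17 + Y}{8} = \frac{17}{8} + \frac{Y}{8}$)
$- 21 J{\left(f \right)} = - 21 \left(\frac{17}{8} + \frac{1}{8} \left(-143\right)\right) = - 21 \left(\frac{17}{8} - \frac{143}{8}\right) = \left(-21\right) \left(- \frac{63}{4}\right) = \frac{1323}{4}$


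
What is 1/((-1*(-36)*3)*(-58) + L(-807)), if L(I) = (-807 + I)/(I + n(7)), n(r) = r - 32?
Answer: -416/2605017 ≈ -0.00015969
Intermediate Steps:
n(r) = -32 + r
L(I) = (-807 + I)/(-25 + I) (L(I) = (-807 + I)/(I + (-32 + 7)) = (-807 + I)/(I - 25) = (-807 + I)/(-25 + I))
1/((-1*(-36)*3)*(-58) + L(-807)) = 1/((-1*(-36)*3)*(-58) + (-807 - 807)/(-25 - 807)) = 1/((36*3)*(-58) - 1614/(-832)) = 1/(108*(-58) - 1/832*(-1614)) = 1/(-6264 + 807/416) = 1/(-2605017/416) = -416/2605017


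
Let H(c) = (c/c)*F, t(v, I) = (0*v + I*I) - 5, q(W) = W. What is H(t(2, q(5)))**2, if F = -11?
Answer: 121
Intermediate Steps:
t(v, I) = -5 + I**2 (t(v, I) = (0 + I**2) - 5 = I**2 - 5 = -5 + I**2)
H(c) = -11 (H(c) = (c/c)*(-11) = 1*(-11) = -11)
H(t(2, q(5)))**2 = (-11)**2 = 121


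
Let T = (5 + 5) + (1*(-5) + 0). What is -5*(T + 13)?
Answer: -90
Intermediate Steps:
T = 5 (T = 10 + (-5 + 0) = 10 - 5 = 5)
-5*(T + 13) = -5*(5 + 13) = -5*18 = -90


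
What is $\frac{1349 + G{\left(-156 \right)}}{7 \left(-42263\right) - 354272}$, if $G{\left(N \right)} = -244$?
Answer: $- \frac{1105}{650113} \approx -0.0016997$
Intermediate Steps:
$\frac{1349 + G{\left(-156 \right)}}{7 \left(-42263\right) - 354272} = \frac{1349 - 244}{7 \left(-42263\right) - 354272} = \frac{1105}{-295841 - 354272} = \frac{1105}{-650113} = 1105 \left(- \frac{1}{650113}\right) = - \frac{1105}{650113}$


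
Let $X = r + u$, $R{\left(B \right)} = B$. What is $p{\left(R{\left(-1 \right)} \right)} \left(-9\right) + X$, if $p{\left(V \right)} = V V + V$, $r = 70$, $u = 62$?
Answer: $132$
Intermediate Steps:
$p{\left(V \right)} = V + V^{2}$ ($p{\left(V \right)} = V^{2} + V = V + V^{2}$)
$X = 132$ ($X = 70 + 62 = 132$)
$p{\left(R{\left(-1 \right)} \right)} \left(-9\right) + X = - (1 - 1) \left(-9\right) + 132 = \left(-1\right) 0 \left(-9\right) + 132 = 0 \left(-9\right) + 132 = 0 + 132 = 132$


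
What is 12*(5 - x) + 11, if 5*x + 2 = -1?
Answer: 391/5 ≈ 78.200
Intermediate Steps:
x = -⅗ (x = -⅖ + (⅕)*(-1) = -⅖ - ⅕ = -⅗ ≈ -0.60000)
12*(5 - x) + 11 = 12*(5 - 1*(-⅗)) + 11 = 12*(5 + ⅗) + 11 = 12*(28/5) + 11 = 336/5 + 11 = 391/5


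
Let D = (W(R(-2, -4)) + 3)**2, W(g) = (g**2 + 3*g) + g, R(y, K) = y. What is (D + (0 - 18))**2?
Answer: 289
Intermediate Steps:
W(g) = g**2 + 4*g
D = 1 (D = (-2*(4 - 2) + 3)**2 = (-2*2 + 3)**2 = (-4 + 3)**2 = (-1)**2 = 1)
(D + (0 - 18))**2 = (1 + (0 - 18))**2 = (1 - 18)**2 = (-17)**2 = 289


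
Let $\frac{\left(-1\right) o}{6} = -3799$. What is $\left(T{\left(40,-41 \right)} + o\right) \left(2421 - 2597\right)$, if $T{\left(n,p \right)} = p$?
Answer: $-4004528$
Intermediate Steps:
$o = 22794$ ($o = \left(-6\right) \left(-3799\right) = 22794$)
$\left(T{\left(40,-41 \right)} + o\right) \left(2421 - 2597\right) = \left(-41 + 22794\right) \left(2421 - 2597\right) = 22753 \left(-176\right) = -4004528$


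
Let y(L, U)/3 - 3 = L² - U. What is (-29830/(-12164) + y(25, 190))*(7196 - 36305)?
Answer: -233065953267/6082 ≈ -3.8321e+7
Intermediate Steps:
y(L, U) = 9 - 3*U + 3*L² (y(L, U) = 9 + 3*(L² - U) = 9 + (-3*U + 3*L²) = 9 - 3*U + 3*L²)
(-29830/(-12164) + y(25, 190))*(7196 - 36305) = (-29830/(-12164) + (9 - 3*190 + 3*25²))*(7196 - 36305) = (-29830*(-1/12164) + (9 - 570 + 3*625))*(-29109) = (14915/6082 + (9 - 570 + 1875))*(-29109) = (14915/6082 + 1314)*(-29109) = (8006663/6082)*(-29109) = -233065953267/6082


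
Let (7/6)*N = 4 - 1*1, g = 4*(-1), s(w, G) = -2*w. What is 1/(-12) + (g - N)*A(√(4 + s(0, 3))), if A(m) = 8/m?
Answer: -2215/84 ≈ -26.369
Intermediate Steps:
g = -4
N = 18/7 (N = 6*(4 - 1*1)/7 = 6*(4 - 1)/7 = (6/7)*3 = 18/7 ≈ 2.5714)
1/(-12) + (g - N)*A(√(4 + s(0, 3))) = 1/(-12) + (-4 - 1*18/7)*(8/(√(4 - 2*0))) = -1/12 + (-4 - 18/7)*(8/(√(4 + 0))) = -1/12 - 368/(7*(√4)) = -1/12 - 368/(7*2) = -1/12 - 46/7*4 = -1/12 - 184/7 = -2215/84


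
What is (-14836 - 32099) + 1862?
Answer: -45073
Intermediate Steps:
(-14836 - 32099) + 1862 = -46935 + 1862 = -45073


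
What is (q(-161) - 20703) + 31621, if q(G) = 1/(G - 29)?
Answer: 2074419/190 ≈ 10918.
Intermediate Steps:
q(G) = 1/(-29 + G)
(q(-161) - 20703) + 31621 = (1/(-29 - 161) - 20703) + 31621 = (1/(-190) - 20703) + 31621 = (-1/190 - 20703) + 31621 = -3933571/190 + 31621 = 2074419/190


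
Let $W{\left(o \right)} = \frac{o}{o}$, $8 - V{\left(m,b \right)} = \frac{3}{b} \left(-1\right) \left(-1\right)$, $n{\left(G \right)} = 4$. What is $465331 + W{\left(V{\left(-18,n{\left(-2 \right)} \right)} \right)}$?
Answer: $465332$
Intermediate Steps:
$V{\left(m,b \right)} = 8 - \frac{3}{b}$ ($V{\left(m,b \right)} = 8 - \frac{3}{b} \left(-1\right) \left(-1\right) = 8 - - \frac{3}{b} \left(-1\right) = 8 - \frac{3}{b}$)
$W{\left(o \right)} = 1$
$465331 + W{\left(V{\left(-18,n{\left(-2 \right)} \right)} \right)} = 465331 + 1 = 465332$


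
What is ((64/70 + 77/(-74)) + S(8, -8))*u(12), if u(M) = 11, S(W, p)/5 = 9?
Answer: 1278453/2590 ≈ 493.61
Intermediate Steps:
S(W, p) = 45 (S(W, p) = 5*9 = 45)
((64/70 + 77/(-74)) + S(8, -8))*u(12) = ((64/70 + 77/(-74)) + 45)*11 = ((64*(1/70) + 77*(-1/74)) + 45)*11 = ((32/35 - 77/74) + 45)*11 = (-327/2590 + 45)*11 = (116223/2590)*11 = 1278453/2590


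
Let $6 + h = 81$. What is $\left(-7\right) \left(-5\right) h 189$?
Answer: $496125$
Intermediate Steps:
$h = 75$ ($h = -6 + 81 = 75$)
$\left(-7\right) \left(-5\right) h 189 = \left(-7\right) \left(-5\right) 75 \cdot 189 = 35 \cdot 75 \cdot 189 = 2625 \cdot 189 = 496125$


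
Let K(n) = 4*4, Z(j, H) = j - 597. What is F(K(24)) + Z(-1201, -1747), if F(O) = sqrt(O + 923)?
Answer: -1798 + sqrt(939) ≈ -1767.4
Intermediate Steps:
Z(j, H) = -597 + j
K(n) = 16
F(O) = sqrt(923 + O)
F(K(24)) + Z(-1201, -1747) = sqrt(923 + 16) + (-597 - 1201) = sqrt(939) - 1798 = -1798 + sqrt(939)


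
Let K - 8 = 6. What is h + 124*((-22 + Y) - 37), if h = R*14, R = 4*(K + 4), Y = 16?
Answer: -4324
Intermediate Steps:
K = 14 (K = 8 + 6 = 14)
R = 72 (R = 4*(14 + 4) = 4*18 = 72)
h = 1008 (h = 72*14 = 1008)
h + 124*((-22 + Y) - 37) = 1008 + 124*((-22 + 16) - 37) = 1008 + 124*(-6 - 37) = 1008 + 124*(-43) = 1008 - 5332 = -4324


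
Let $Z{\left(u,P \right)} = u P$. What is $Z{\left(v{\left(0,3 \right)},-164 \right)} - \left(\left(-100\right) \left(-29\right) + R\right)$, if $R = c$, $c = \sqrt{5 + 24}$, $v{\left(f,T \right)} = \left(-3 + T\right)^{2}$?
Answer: $-2900 - \sqrt{29} \approx -2905.4$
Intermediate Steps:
$c = \sqrt{29} \approx 5.3852$
$R = \sqrt{29} \approx 5.3852$
$Z{\left(u,P \right)} = P u$
$Z{\left(v{\left(0,3 \right)},-164 \right)} - \left(\left(-100\right) \left(-29\right) + R\right) = - 164 \left(-3 + 3\right)^{2} - \left(\left(-100\right) \left(-29\right) + \sqrt{29}\right) = - 164 \cdot 0^{2} - \left(2900 + \sqrt{29}\right) = \left(-164\right) 0 - \left(2900 + \sqrt{29}\right) = 0 - \left(2900 + \sqrt{29}\right) = -2900 - \sqrt{29}$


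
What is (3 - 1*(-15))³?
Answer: 5832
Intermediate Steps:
(3 - 1*(-15))³ = (3 + 15)³ = 18³ = 5832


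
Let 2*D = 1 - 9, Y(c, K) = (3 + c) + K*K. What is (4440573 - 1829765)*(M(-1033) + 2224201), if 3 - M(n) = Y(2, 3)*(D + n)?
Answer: 5844873307376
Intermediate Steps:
Y(c, K) = 3 + c + K**2 (Y(c, K) = (3 + c) + K**2 = 3 + c + K**2)
D = -4 (D = (1 - 9)/2 = (1/2)*(-8) = -4)
M(n) = 59 - 14*n (M(n) = 3 - (3 + 2 + 3**2)*(-4 + n) = 3 - (3 + 2 + 9)*(-4 + n) = 3 - 14*(-4 + n) = 3 - (-56 + 14*n) = 3 + (56 - 14*n) = 59 - 14*n)
(4440573 - 1829765)*(M(-1033) + 2224201) = (4440573 - 1829765)*((59 - 14*(-1033)) + 2224201) = 2610808*((59 + 14462) + 2224201) = 2610808*(14521 + 2224201) = 2610808*2238722 = 5844873307376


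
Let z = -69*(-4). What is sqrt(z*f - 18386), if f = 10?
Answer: I*sqrt(15626) ≈ 125.0*I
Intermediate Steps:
z = 276
sqrt(z*f - 18386) = sqrt(276*10 - 18386) = sqrt(2760 - 18386) = sqrt(-15626) = I*sqrt(15626)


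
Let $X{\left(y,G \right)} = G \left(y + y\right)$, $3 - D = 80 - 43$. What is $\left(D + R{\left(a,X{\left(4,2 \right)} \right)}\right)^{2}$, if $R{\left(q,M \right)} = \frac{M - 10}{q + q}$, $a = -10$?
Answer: $\frac{117649}{100} \approx 1176.5$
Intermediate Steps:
$D = -34$ ($D = 3 - \left(80 - 43\right) = 3 - 37 = -34$)
$X{\left(y,G \right)} = 2 G y$ ($X{\left(y,G \right)} = G 2 y = 2 G y$)
$R{\left(q,M \right)} = \frac{-10 + M}{2 q}$
$\left(D + R{\left(a,X{\left(4,2 \right)} \right)}\right)^{2} = \left(-34 + \frac{-10 + 2 \cdot 2 \cdot 4}{2 \left(-10\right)}\right)^{2} = \left(-34 + \frac{1}{2} \left(- \frac{1}{10}\right) \left(-10 + 16\right)\right)^{2} = \left(-34 + \frac{1}{2} \left(- \frac{1}{10}\right) 6\right)^{2} = \left(-34 - \frac{3}{10}\right)^{2} = \left(- \frac{343}{10}\right)^{2} = \frac{117649}{100}$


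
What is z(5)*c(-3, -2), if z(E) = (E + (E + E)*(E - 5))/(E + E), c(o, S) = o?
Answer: -3/2 ≈ -1.5000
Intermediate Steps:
z(E) = (E + 2*E*(-5 + E))/(2*E) (z(E) = (E + (2*E)*(-5 + E))/((2*E)) = (E + 2*E*(-5 + E))*(1/(2*E)) = (E + 2*E*(-5 + E))/(2*E))
z(5)*c(-3, -2) = (-9/2 + 5)*(-3) = (1/2)*(-3) = -3/2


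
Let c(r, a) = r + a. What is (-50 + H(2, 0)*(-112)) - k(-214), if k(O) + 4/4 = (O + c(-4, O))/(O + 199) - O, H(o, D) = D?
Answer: -1459/5 ≈ -291.80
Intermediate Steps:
c(r, a) = a + r
k(O) = -1 - O + (-4 + 2*O)/(199 + O) (k(O) = -1 + ((O + (O - 4))/(O + 199) - O) = -1 + ((O + (-4 + O))/(199 + O) - O) = -1 + ((-4 + 2*O)/(199 + O) - O) = -1 + (-O + (-4 + 2*O)/(199 + O)) = -1 - O + (-4 + 2*O)/(199 + O))
(-50 + H(2, 0)*(-112)) - k(-214) = (-50 + 0*(-112)) - (-203 - 1*(-214)² - 198*(-214))/(199 - 214) = (-50 + 0) - (-203 - 1*45796 + 42372)/(-15) = -50 - (-1)*(-203 - 45796 + 42372)/15 = -50 - (-1)*(-3627)/15 = -50 - 1*1209/5 = -50 - 1209/5 = -1459/5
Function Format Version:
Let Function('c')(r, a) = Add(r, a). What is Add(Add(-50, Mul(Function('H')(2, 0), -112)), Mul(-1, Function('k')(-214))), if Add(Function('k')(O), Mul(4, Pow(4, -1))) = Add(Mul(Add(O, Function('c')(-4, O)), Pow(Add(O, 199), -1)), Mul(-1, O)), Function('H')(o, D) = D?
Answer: Rational(-1459, 5) ≈ -291.80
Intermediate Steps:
Function('c')(r, a) = Add(a, r)
Function('k')(O) = Add(-1, Mul(-1, O), Mul(Pow(Add(199, O), -1), Add(-4, Mul(2, O)))) (Function('k')(O) = Add(-1, Add(Mul(Add(O, Add(O, -4)), Pow(Add(O, 199), -1)), Mul(-1, O))) = Add(-1, Add(Mul(Add(O, Add(-4, O)), Pow(Add(199, O), -1)), Mul(-1, O))) = Add(-1, Add(Mul(Add(-4, Mul(2, O)), Pow(Add(199, O), -1)), Mul(-1, O))) = Add(-1, Add(Mul(Pow(Add(199, O), -1), Add(-4, Mul(2, O))), Mul(-1, O))) = Add(-1, Add(Mul(-1, O), Mul(Pow(Add(199, O), -1), Add(-4, Mul(2, O))))) = Add(-1, Mul(-1, O), Mul(Pow(Add(199, O), -1), Add(-4, Mul(2, O)))))
Add(Add(-50, Mul(Function('H')(2, 0), -112)), Mul(-1, Function('k')(-214))) = Add(Add(-50, Mul(0, -112)), Mul(-1, Mul(Pow(Add(199, -214), -1), Add(-203, Mul(-1, Pow(-214, 2)), Mul(-198, -214))))) = Add(Add(-50, 0), Mul(-1, Mul(Pow(-15, -1), Add(-203, Mul(-1, 45796), 42372)))) = Add(-50, Mul(-1, Mul(Rational(-1, 15), Add(-203, -45796, 42372)))) = Add(-50, Mul(-1, Mul(Rational(-1, 15), -3627))) = Add(-50, Mul(-1, Rational(1209, 5))) = Add(-50, Rational(-1209, 5)) = Rational(-1459, 5)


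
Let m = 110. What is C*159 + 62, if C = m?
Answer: 17552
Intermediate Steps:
C = 110
C*159 + 62 = 110*159 + 62 = 17490 + 62 = 17552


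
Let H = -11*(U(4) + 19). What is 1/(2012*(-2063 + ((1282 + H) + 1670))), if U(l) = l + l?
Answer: 1/1191104 ≈ 8.3956e-7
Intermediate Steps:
U(l) = 2*l
H = -297 (H = -11*(2*4 + 19) = -11*(8 + 19) = -11*27 = -297)
1/(2012*(-2063 + ((1282 + H) + 1670))) = 1/(2012*(-2063 + ((1282 - 297) + 1670))) = 1/(2012*(-2063 + (985 + 1670))) = 1/(2012*(-2063 + 2655)) = (1/2012)/592 = (1/2012)*(1/592) = 1/1191104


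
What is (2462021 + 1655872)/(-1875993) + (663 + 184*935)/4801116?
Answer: -6482164116503/3002286669396 ≈ -2.1591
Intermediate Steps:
(2462021 + 1655872)/(-1875993) + (663 + 184*935)/4801116 = 4117893*(-1/1875993) + (663 + 172040)*(1/4801116) = -1372631/625331 + 172703*(1/4801116) = -1372631/625331 + 172703/4801116 = -6482164116503/3002286669396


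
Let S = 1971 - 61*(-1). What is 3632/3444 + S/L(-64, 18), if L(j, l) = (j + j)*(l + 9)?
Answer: 28927/61992 ≈ 0.46662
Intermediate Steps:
L(j, l) = 2*j*(9 + l) (L(j, l) = (2*j)*(9 + l) = 2*j*(9 + l))
S = 2032 (S = 1971 + 61 = 2032)
3632/3444 + S/L(-64, 18) = 3632/3444 + 2032/((2*(-64)*(9 + 18))) = 3632*(1/3444) + 2032/((2*(-64)*27)) = 908/861 + 2032/(-3456) = 908/861 + 2032*(-1/3456) = 908/861 - 127/216 = 28927/61992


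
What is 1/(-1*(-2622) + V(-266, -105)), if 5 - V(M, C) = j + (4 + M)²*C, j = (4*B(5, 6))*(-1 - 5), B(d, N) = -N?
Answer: 1/7210103 ≈ 1.3869e-7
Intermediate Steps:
j = 144 (j = (4*(-1*6))*(-1 - 5) = (4*(-6))*(-6) = -24*(-6) = 144)
V(M, C) = -139 - C*(4 + M)² (V(M, C) = 5 - (144 + (4 + M)²*C) = 5 - (144 + C*(4 + M)²) = 5 + (-144 - C*(4 + M)²) = -139 - C*(4 + M)²)
1/(-1*(-2622) + V(-266, -105)) = 1/(-1*(-2622) + (-139 - 1*(-105)*(4 - 266)²)) = 1/(2622 + (-139 - 1*(-105)*(-262)²)) = 1/(2622 + (-139 - 1*(-105)*68644)) = 1/(2622 + (-139 + 7207620)) = 1/(2622 + 7207481) = 1/7210103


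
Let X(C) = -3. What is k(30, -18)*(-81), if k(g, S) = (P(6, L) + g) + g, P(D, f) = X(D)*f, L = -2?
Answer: -5346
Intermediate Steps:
P(D, f) = -3*f
k(g, S) = 6 + 2*g (k(g, S) = (-3*(-2) + g) + g = (6 + g) + g = 6 + 2*g)
k(30, -18)*(-81) = (6 + 2*30)*(-81) = (6 + 60)*(-81) = 66*(-81) = -5346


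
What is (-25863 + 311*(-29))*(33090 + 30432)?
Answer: -2215774404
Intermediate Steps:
(-25863 + 311*(-29))*(33090 + 30432) = (-25863 - 9019)*63522 = -34882*63522 = -2215774404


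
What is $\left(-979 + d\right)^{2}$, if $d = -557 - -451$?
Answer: $1177225$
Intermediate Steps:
$d = -106$ ($d = -557 + 451 = -106$)
$\left(-979 + d\right)^{2} = \left(-979 - 106\right)^{2} = \left(-1085\right)^{2} = 1177225$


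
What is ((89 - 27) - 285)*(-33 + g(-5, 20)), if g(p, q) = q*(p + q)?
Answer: -59541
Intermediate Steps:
((89 - 27) - 285)*(-33 + g(-5, 20)) = ((89 - 27) - 285)*(-33 + 20*(-5 + 20)) = (62 - 285)*(-33 + 20*15) = -223*(-33 + 300) = -223*267 = -59541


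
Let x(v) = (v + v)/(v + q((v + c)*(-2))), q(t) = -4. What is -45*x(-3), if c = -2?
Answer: -270/7 ≈ -38.571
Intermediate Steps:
x(v) = 2*v/(-4 + v) (x(v) = (v + v)/(v - 4) = (2*v)/(-4 + v) = 2*v/(-4 + v))
-45*x(-3) = -90*(-3)/(-4 - 3) = -90*(-3)/(-7) = -90*(-3)*(-1)/7 = -45*6/7 = -270/7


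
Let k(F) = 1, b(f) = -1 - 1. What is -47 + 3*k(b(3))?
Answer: -44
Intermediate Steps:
b(f) = -2
-47 + 3*k(b(3)) = -47 + 3*1 = -47 + 3 = -44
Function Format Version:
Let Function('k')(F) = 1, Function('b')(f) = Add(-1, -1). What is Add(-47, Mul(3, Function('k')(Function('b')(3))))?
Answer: -44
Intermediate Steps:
Function('b')(f) = -2
Add(-47, Mul(3, Function('k')(Function('b')(3)))) = Add(-47, Mul(3, 1)) = Add(-47, 3) = -44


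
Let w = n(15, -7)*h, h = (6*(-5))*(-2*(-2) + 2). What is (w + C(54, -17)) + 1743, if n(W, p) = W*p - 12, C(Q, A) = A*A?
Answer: 23092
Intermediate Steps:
C(Q, A) = A²
n(W, p) = -12 + W*p
h = -180 (h = -30*(4 + 2) = -30*6 = -180)
w = 21060 (w = (-12 + 15*(-7))*(-180) = (-12 - 105)*(-180) = -117*(-180) = 21060)
(w + C(54, -17)) + 1743 = (21060 + (-17)²) + 1743 = (21060 + 289) + 1743 = 21349 + 1743 = 23092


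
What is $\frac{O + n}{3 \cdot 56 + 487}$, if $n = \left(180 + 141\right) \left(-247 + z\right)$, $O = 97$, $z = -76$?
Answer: $- \frac{103586}{655} \approx -158.15$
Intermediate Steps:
$n = -103683$ ($n = \left(180 + 141\right) \left(-247 - 76\right) = 321 \left(-323\right) = -103683$)
$\frac{O + n}{3 \cdot 56 + 487} = \frac{97 - 103683}{3 \cdot 56 + 487} = - \frac{103586}{168 + 487} = - \frac{103586}{655}$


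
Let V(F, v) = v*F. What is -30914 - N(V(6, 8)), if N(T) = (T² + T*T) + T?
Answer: -35570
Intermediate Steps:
V(F, v) = F*v
N(T) = T + 2*T² (N(T) = (T² + T²) + T = 2*T² + T = T + 2*T²)
-30914 - N(V(6, 8)) = -30914 - 6*8*(1 + 2*(6*8)) = -30914 - 48*(1 + 2*48) = -30914 - 48*(1 + 96) = -30914 - 48*97 = -30914 - 1*4656 = -30914 - 4656 = -35570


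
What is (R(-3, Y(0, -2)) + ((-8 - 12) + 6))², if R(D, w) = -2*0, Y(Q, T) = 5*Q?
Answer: 196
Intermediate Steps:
R(D, w) = 0
(R(-3, Y(0, -2)) + ((-8 - 12) + 6))² = (0 + ((-8 - 12) + 6))² = (0 + (-20 + 6))² = (0 - 14)² = (-14)² = 196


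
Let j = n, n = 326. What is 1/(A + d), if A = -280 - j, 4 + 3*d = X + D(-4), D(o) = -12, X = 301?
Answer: -1/511 ≈ -0.0019569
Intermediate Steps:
j = 326
d = 95 (d = -4/3 + (301 - 12)/3 = -4/3 + (⅓)*289 = -4/3 + 289/3 = 95)
A = -606 (A = -280 - 1*326 = -280 - 326 = -606)
1/(A + d) = 1/(-606 + 95) = 1/(-511) = -1/511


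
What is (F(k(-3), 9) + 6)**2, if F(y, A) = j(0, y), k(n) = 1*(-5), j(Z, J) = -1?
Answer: 25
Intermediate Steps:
k(n) = -5
F(y, A) = -1
(F(k(-3), 9) + 6)**2 = (-1 + 6)**2 = 5**2 = 25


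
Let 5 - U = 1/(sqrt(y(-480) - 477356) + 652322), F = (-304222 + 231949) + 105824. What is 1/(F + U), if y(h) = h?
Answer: 14278899098560798/479142738129416820657 - 2*I*sqrt(119459)/479142738129416820657 ≈ 2.9801e-5 - 1.4427e-18*I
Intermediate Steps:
F = 33551 (F = -72273 + 105824 = 33551)
U = 5 - 1/(652322 + 2*I*sqrt(119459)) (U = 5 - 1/(sqrt(-480 - 477356) + 652322) = 5 - 1/(sqrt(-477836) + 652322) = 5 - 1/(2*I*sqrt(119459) + 652322) = 5 - 1/(652322 + 2*I*sqrt(119459)) ≈ 5.0 + 1.6245e-9*I)
1/(F + U) = 1/(33551 + (1063810847639/212762234760 + I*sqrt(119459)/212762234760)) = 1/(7139449549280399/212762234760 + I*sqrt(119459)/212762234760)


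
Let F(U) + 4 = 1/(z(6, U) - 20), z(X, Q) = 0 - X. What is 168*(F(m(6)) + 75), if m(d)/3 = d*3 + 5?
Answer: 154980/13 ≈ 11922.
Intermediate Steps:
m(d) = 15 + 9*d (m(d) = 3*(d*3 + 5) = 3*(3*d + 5) = 3*(5 + 3*d) = 15 + 9*d)
z(X, Q) = -X
F(U) = -105/26 (F(U) = -4 + 1/(-1*6 - 20) = -4 + 1/(-6 - 20) = -4 + 1/(-26) = -4 - 1/26 = -105/26)
168*(F(m(6)) + 75) = 168*(-105/26 + 75) = 168*(1845/26) = 154980/13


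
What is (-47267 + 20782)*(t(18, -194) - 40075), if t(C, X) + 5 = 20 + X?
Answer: 1066127190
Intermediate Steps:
t(C, X) = 15 + X (t(C, X) = -5 + (20 + X) = 15 + X)
(-47267 + 20782)*(t(18, -194) - 40075) = (-47267 + 20782)*((15 - 194) - 40075) = -26485*(-179 - 40075) = -26485*(-40254) = 1066127190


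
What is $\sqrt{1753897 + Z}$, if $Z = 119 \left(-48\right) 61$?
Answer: $\sqrt{1405465} \approx 1185.5$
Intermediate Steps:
$Z = -348432$ ($Z = \left(-5712\right) 61 = -348432$)
$\sqrt{1753897 + Z} = \sqrt{1753897 - 348432} = \sqrt{1405465}$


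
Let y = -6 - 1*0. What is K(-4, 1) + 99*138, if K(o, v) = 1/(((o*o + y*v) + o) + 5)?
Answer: 150283/11 ≈ 13662.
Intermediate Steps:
y = -6 (y = -6 + 0 = -6)
K(o, v) = 1/(5 + o + o² - 6*v) (K(o, v) = 1/(((o*o - 6*v) + o) + 5) = 1/(((o² - 6*v) + o) + 5) = 1/((o + o² - 6*v) + 5) = 1/(5 + o + o² - 6*v))
K(-4, 1) + 99*138 = 1/(5 - 4 + (-4)² - 6*1) + 99*138 = 1/(5 - 4 + 16 - 6) + 13662 = 1/11 + 13662 = 150283/11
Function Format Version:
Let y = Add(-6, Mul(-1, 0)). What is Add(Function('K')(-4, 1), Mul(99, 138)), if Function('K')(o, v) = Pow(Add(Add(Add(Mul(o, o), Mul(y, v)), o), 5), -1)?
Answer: Rational(150283, 11) ≈ 13662.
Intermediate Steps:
y = -6 (y = Add(-6, 0) = -6)
Function('K')(o, v) = Pow(Add(5, o, Pow(o, 2), Mul(-6, v)), -1) (Function('K')(o, v) = Pow(Add(Add(Add(Mul(o, o), Mul(-6, v)), o), 5), -1) = Pow(Add(Add(Add(Pow(o, 2), Mul(-6, v)), o), 5), -1) = Pow(Add(Add(o, Pow(o, 2), Mul(-6, v)), 5), -1) = Pow(Add(5, o, Pow(o, 2), Mul(-6, v)), -1))
Add(Function('K')(-4, 1), Mul(99, 138)) = Add(Pow(Add(5, -4, Pow(-4, 2), Mul(-6, 1)), -1), Mul(99, 138)) = Add(Pow(Add(5, -4, 16, -6), -1), 13662) = Add(Pow(11, -1), 13662) = Add(Rational(1, 11), 13662) = Rational(150283, 11)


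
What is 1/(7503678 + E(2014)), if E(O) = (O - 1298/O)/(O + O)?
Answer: 4056196/30436390716337 ≈ 1.3327e-7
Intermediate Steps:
E(O) = (O - 1298/O)/(2*O) (E(O) = (O - 1298/O)/((2*O)) = (O - 1298/O)*(1/(2*O)) = (O - 1298/O)/(2*O))
1/(7503678 + E(2014)) = 1/(7503678 + (½ - 649/2014²)) = 1/(7503678 + (½ - 649*1/4056196)) = 1/(7503678 + (½ - 649/4056196)) = 1/(7503678 + 2027449/4056196) = 1/(30436390716337/4056196) = 4056196/30436390716337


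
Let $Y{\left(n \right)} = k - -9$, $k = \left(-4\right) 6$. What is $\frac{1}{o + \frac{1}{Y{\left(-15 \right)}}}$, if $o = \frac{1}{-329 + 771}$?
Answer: $- \frac{6630}{427} \approx -15.527$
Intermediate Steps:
$k = -24$
$Y{\left(n \right)} = -15$ ($Y{\left(n \right)} = -24 - -9 = -24 + 9 = -15$)
$o = \frac{1}{442} \approx 0.0022624$
$\frac{1}{o + \frac{1}{Y{\left(-15 \right)}}} = \frac{1}{\frac{1}{442} + \frac{1}{-15}} = \frac{1}{\frac{1}{442} - \frac{1}{15}} = \frac{1}{- \frac{427}{6630}} = - \frac{6630}{427}$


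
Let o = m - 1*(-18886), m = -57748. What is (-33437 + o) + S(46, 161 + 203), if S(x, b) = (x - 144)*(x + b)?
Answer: -112479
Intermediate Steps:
o = -38862 (o = -57748 - 1*(-18886) = -57748 + 18886 = -38862)
S(x, b) = (-144 + x)*(b + x)
(-33437 + o) + S(46, 161 + 203) = (-33437 - 38862) + (46² - 144*(161 + 203) - 144*46 + (161 + 203)*46) = -72299 + (2116 - 144*364 - 6624 + 364*46) = -72299 + (2116 - 52416 - 6624 + 16744) = -72299 - 40180 = -112479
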